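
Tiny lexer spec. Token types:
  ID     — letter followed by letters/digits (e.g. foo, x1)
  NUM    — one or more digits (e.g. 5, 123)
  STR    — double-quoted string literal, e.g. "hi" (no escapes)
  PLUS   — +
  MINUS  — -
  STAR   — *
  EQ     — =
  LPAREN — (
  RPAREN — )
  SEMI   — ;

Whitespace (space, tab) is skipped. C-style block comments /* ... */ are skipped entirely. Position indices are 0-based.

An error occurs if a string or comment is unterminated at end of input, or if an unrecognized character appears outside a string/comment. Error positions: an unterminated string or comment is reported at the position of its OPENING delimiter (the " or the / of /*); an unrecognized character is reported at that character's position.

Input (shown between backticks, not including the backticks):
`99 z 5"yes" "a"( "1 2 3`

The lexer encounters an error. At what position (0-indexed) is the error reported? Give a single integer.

pos=0: emit NUM '99' (now at pos=2)
pos=3: emit ID 'z' (now at pos=4)
pos=5: emit NUM '5' (now at pos=6)
pos=6: enter STRING mode
pos=6: emit STR "yes" (now at pos=11)
pos=12: enter STRING mode
pos=12: emit STR "a" (now at pos=15)
pos=15: emit LPAREN '('
pos=17: enter STRING mode
pos=17: ERROR — unterminated string

Answer: 17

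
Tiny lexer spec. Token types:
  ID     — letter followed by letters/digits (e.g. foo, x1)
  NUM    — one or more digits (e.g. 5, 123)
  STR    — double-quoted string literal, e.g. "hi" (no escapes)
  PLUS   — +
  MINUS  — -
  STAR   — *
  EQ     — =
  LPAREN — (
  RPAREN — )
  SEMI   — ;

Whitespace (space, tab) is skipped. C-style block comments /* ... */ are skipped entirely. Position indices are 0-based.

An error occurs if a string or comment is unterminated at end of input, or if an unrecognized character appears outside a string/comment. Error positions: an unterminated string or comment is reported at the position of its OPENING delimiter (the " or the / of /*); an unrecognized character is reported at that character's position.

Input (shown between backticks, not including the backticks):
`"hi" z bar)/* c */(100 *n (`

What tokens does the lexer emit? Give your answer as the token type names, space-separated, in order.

Answer: STR ID ID RPAREN LPAREN NUM STAR ID LPAREN

Derivation:
pos=0: enter STRING mode
pos=0: emit STR "hi" (now at pos=4)
pos=5: emit ID 'z' (now at pos=6)
pos=7: emit ID 'bar' (now at pos=10)
pos=10: emit RPAREN ')'
pos=11: enter COMMENT mode (saw '/*')
exit COMMENT mode (now at pos=18)
pos=18: emit LPAREN '('
pos=19: emit NUM '100' (now at pos=22)
pos=23: emit STAR '*'
pos=24: emit ID 'n' (now at pos=25)
pos=26: emit LPAREN '('
DONE. 9 tokens: [STR, ID, ID, RPAREN, LPAREN, NUM, STAR, ID, LPAREN]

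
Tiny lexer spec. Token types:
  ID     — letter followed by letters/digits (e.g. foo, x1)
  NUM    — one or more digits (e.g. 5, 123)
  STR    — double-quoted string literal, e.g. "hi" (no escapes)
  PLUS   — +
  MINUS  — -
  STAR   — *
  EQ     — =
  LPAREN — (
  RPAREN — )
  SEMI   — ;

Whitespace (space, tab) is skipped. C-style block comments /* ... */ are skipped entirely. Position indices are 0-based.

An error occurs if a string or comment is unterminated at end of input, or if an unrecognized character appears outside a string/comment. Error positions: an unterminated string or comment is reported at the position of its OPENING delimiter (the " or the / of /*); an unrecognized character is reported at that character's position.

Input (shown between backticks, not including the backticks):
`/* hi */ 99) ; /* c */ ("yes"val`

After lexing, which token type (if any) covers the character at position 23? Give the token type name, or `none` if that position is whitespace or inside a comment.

pos=0: enter COMMENT mode (saw '/*')
exit COMMENT mode (now at pos=8)
pos=9: emit NUM '99' (now at pos=11)
pos=11: emit RPAREN ')'
pos=13: emit SEMI ';'
pos=15: enter COMMENT mode (saw '/*')
exit COMMENT mode (now at pos=22)
pos=23: emit LPAREN '('
pos=24: enter STRING mode
pos=24: emit STR "yes" (now at pos=29)
pos=29: emit ID 'val' (now at pos=32)
DONE. 6 tokens: [NUM, RPAREN, SEMI, LPAREN, STR, ID]
Position 23: char is '(' -> LPAREN

Answer: LPAREN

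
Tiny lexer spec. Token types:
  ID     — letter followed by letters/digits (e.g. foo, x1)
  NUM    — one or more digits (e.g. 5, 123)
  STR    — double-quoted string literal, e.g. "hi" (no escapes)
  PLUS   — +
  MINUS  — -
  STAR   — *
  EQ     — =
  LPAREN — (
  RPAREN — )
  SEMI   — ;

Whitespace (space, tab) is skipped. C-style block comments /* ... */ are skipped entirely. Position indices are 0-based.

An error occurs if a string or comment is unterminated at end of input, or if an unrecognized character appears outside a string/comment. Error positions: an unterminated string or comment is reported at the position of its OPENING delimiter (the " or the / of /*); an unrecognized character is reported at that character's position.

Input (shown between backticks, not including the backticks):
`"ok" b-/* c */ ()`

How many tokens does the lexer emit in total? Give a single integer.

Answer: 5

Derivation:
pos=0: enter STRING mode
pos=0: emit STR "ok" (now at pos=4)
pos=5: emit ID 'b' (now at pos=6)
pos=6: emit MINUS '-'
pos=7: enter COMMENT mode (saw '/*')
exit COMMENT mode (now at pos=14)
pos=15: emit LPAREN '('
pos=16: emit RPAREN ')'
DONE. 5 tokens: [STR, ID, MINUS, LPAREN, RPAREN]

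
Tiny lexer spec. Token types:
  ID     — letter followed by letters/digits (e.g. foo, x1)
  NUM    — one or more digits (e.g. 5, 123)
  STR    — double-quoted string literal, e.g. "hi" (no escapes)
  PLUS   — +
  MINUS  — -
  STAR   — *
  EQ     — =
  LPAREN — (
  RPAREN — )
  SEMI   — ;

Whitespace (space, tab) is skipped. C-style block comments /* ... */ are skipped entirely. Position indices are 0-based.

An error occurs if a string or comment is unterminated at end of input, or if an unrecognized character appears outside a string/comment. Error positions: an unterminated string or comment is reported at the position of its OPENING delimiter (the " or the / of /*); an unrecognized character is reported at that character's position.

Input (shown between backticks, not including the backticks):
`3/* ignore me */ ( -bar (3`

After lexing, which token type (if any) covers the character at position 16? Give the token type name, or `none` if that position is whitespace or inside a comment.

pos=0: emit NUM '3' (now at pos=1)
pos=1: enter COMMENT mode (saw '/*')
exit COMMENT mode (now at pos=16)
pos=17: emit LPAREN '('
pos=19: emit MINUS '-'
pos=20: emit ID 'bar' (now at pos=23)
pos=24: emit LPAREN '('
pos=25: emit NUM '3' (now at pos=26)
DONE. 6 tokens: [NUM, LPAREN, MINUS, ID, LPAREN, NUM]
Position 16: char is ' ' -> none

Answer: none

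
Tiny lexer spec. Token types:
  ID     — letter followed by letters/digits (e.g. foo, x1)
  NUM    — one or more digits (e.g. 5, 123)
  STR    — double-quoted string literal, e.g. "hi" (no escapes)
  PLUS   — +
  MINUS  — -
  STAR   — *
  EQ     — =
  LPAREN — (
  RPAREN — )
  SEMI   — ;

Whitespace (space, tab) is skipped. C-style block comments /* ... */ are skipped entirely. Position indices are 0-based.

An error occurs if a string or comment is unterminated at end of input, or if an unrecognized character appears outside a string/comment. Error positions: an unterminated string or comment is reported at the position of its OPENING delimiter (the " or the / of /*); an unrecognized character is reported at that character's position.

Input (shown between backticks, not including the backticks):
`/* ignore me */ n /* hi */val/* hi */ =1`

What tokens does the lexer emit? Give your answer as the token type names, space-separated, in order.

pos=0: enter COMMENT mode (saw '/*')
exit COMMENT mode (now at pos=15)
pos=16: emit ID 'n' (now at pos=17)
pos=18: enter COMMENT mode (saw '/*')
exit COMMENT mode (now at pos=26)
pos=26: emit ID 'val' (now at pos=29)
pos=29: enter COMMENT mode (saw '/*')
exit COMMENT mode (now at pos=37)
pos=38: emit EQ '='
pos=39: emit NUM '1' (now at pos=40)
DONE. 4 tokens: [ID, ID, EQ, NUM]

Answer: ID ID EQ NUM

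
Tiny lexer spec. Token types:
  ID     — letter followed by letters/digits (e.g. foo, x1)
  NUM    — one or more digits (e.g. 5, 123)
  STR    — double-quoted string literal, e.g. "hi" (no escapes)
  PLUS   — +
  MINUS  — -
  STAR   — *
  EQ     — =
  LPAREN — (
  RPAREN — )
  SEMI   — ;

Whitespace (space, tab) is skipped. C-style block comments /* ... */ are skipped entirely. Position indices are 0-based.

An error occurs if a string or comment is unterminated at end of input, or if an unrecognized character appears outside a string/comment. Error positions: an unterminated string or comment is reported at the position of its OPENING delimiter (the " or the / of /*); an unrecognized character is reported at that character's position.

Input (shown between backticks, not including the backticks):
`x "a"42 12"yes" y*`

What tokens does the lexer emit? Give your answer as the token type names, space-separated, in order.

pos=0: emit ID 'x' (now at pos=1)
pos=2: enter STRING mode
pos=2: emit STR "a" (now at pos=5)
pos=5: emit NUM '42' (now at pos=7)
pos=8: emit NUM '12' (now at pos=10)
pos=10: enter STRING mode
pos=10: emit STR "yes" (now at pos=15)
pos=16: emit ID 'y' (now at pos=17)
pos=17: emit STAR '*'
DONE. 7 tokens: [ID, STR, NUM, NUM, STR, ID, STAR]

Answer: ID STR NUM NUM STR ID STAR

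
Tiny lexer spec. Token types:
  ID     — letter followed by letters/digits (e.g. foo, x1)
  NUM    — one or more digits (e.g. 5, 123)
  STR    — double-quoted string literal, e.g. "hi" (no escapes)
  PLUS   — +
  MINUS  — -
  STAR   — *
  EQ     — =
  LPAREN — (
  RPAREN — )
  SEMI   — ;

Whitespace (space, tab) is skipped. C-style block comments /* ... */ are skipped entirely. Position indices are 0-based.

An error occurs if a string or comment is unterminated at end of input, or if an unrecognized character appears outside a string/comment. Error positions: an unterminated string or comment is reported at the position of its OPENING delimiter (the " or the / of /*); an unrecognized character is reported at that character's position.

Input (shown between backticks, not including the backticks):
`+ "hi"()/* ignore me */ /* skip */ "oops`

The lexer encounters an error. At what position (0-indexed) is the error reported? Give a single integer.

pos=0: emit PLUS '+'
pos=2: enter STRING mode
pos=2: emit STR "hi" (now at pos=6)
pos=6: emit LPAREN '('
pos=7: emit RPAREN ')'
pos=8: enter COMMENT mode (saw '/*')
exit COMMENT mode (now at pos=23)
pos=24: enter COMMENT mode (saw '/*')
exit COMMENT mode (now at pos=34)
pos=35: enter STRING mode
pos=35: ERROR — unterminated string

Answer: 35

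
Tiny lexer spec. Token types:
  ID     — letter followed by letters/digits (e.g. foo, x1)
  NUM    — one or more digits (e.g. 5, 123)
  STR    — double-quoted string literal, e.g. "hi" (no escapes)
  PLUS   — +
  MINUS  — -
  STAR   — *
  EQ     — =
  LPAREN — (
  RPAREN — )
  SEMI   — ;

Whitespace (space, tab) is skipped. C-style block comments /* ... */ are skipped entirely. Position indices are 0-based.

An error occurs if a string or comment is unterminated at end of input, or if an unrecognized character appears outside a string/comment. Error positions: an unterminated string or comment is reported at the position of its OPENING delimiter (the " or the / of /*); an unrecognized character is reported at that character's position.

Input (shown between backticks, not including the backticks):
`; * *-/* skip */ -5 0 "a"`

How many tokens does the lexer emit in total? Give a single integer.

pos=0: emit SEMI ';'
pos=2: emit STAR '*'
pos=4: emit STAR '*'
pos=5: emit MINUS '-'
pos=6: enter COMMENT mode (saw '/*')
exit COMMENT mode (now at pos=16)
pos=17: emit MINUS '-'
pos=18: emit NUM '5' (now at pos=19)
pos=20: emit NUM '0' (now at pos=21)
pos=22: enter STRING mode
pos=22: emit STR "a" (now at pos=25)
DONE. 8 tokens: [SEMI, STAR, STAR, MINUS, MINUS, NUM, NUM, STR]

Answer: 8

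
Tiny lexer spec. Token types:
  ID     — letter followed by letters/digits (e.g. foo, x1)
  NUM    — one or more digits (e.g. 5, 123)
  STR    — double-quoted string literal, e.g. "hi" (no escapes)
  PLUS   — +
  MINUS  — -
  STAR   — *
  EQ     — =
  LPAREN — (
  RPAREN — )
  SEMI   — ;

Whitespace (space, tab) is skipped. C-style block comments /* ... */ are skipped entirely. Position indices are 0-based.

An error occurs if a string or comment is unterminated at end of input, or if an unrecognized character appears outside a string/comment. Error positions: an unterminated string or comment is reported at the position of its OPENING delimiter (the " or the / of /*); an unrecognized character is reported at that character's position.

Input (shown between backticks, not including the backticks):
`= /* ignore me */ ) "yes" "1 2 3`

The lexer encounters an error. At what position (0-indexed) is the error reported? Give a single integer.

pos=0: emit EQ '='
pos=2: enter COMMENT mode (saw '/*')
exit COMMENT mode (now at pos=17)
pos=18: emit RPAREN ')'
pos=20: enter STRING mode
pos=20: emit STR "yes" (now at pos=25)
pos=26: enter STRING mode
pos=26: ERROR — unterminated string

Answer: 26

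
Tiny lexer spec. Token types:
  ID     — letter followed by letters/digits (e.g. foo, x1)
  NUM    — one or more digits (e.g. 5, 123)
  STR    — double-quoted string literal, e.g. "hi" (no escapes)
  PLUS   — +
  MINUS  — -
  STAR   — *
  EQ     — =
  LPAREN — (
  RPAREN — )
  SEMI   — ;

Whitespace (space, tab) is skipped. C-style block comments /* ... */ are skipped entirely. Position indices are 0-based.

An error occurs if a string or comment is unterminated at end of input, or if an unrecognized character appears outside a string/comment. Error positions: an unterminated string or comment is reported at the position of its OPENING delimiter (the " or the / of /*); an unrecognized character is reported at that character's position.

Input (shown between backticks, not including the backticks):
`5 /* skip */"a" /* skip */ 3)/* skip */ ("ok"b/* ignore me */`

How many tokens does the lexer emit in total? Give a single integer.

Answer: 7

Derivation:
pos=0: emit NUM '5' (now at pos=1)
pos=2: enter COMMENT mode (saw '/*')
exit COMMENT mode (now at pos=12)
pos=12: enter STRING mode
pos=12: emit STR "a" (now at pos=15)
pos=16: enter COMMENT mode (saw '/*')
exit COMMENT mode (now at pos=26)
pos=27: emit NUM '3' (now at pos=28)
pos=28: emit RPAREN ')'
pos=29: enter COMMENT mode (saw '/*')
exit COMMENT mode (now at pos=39)
pos=40: emit LPAREN '('
pos=41: enter STRING mode
pos=41: emit STR "ok" (now at pos=45)
pos=45: emit ID 'b' (now at pos=46)
pos=46: enter COMMENT mode (saw '/*')
exit COMMENT mode (now at pos=61)
DONE. 7 tokens: [NUM, STR, NUM, RPAREN, LPAREN, STR, ID]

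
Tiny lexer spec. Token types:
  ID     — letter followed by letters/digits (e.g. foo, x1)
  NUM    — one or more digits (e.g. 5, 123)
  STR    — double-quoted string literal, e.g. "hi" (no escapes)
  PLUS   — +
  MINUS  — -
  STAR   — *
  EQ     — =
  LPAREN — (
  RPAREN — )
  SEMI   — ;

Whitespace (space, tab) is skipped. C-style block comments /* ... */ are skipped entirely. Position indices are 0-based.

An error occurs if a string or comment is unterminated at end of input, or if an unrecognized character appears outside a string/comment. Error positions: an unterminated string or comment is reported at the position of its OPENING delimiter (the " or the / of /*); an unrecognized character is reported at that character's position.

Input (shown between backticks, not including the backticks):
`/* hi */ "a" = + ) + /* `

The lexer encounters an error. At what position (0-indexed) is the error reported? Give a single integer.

pos=0: enter COMMENT mode (saw '/*')
exit COMMENT mode (now at pos=8)
pos=9: enter STRING mode
pos=9: emit STR "a" (now at pos=12)
pos=13: emit EQ '='
pos=15: emit PLUS '+'
pos=17: emit RPAREN ')'
pos=19: emit PLUS '+'
pos=21: enter COMMENT mode (saw '/*')
pos=21: ERROR — unterminated comment (reached EOF)

Answer: 21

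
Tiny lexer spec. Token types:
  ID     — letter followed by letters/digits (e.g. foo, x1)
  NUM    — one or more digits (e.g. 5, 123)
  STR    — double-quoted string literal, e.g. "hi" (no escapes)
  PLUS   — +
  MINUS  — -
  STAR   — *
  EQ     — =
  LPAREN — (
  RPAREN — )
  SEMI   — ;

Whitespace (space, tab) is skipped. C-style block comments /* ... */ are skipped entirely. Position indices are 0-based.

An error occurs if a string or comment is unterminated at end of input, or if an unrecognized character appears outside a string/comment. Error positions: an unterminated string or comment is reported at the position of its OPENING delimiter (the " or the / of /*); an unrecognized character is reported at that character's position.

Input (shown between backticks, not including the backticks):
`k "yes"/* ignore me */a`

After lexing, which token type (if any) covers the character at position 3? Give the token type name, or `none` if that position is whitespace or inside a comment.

Answer: STR

Derivation:
pos=0: emit ID 'k' (now at pos=1)
pos=2: enter STRING mode
pos=2: emit STR "yes" (now at pos=7)
pos=7: enter COMMENT mode (saw '/*')
exit COMMENT mode (now at pos=22)
pos=22: emit ID 'a' (now at pos=23)
DONE. 3 tokens: [ID, STR, ID]
Position 3: char is 'y' -> STR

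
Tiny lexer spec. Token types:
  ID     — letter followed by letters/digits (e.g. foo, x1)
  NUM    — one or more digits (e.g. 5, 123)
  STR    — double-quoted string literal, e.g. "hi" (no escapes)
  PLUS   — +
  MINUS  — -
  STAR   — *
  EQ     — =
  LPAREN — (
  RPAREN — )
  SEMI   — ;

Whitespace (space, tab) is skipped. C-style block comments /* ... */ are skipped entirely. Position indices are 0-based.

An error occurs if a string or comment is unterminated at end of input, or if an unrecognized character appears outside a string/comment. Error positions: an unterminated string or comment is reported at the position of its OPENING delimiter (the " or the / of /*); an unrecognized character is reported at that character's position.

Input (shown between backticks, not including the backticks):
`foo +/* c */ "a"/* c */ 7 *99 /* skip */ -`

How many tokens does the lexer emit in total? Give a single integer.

Answer: 7

Derivation:
pos=0: emit ID 'foo' (now at pos=3)
pos=4: emit PLUS '+'
pos=5: enter COMMENT mode (saw '/*')
exit COMMENT mode (now at pos=12)
pos=13: enter STRING mode
pos=13: emit STR "a" (now at pos=16)
pos=16: enter COMMENT mode (saw '/*')
exit COMMENT mode (now at pos=23)
pos=24: emit NUM '7' (now at pos=25)
pos=26: emit STAR '*'
pos=27: emit NUM '99' (now at pos=29)
pos=30: enter COMMENT mode (saw '/*')
exit COMMENT mode (now at pos=40)
pos=41: emit MINUS '-'
DONE. 7 tokens: [ID, PLUS, STR, NUM, STAR, NUM, MINUS]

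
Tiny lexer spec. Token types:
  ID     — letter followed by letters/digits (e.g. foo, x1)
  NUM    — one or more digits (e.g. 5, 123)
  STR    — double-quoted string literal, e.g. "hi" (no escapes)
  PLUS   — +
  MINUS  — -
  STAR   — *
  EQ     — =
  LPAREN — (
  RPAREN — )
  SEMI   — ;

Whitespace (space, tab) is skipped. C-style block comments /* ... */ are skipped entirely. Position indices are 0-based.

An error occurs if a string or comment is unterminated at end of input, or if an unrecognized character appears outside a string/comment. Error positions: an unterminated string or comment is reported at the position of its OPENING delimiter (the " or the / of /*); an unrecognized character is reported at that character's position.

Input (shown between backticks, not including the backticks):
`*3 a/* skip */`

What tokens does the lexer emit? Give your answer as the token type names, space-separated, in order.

Answer: STAR NUM ID

Derivation:
pos=0: emit STAR '*'
pos=1: emit NUM '3' (now at pos=2)
pos=3: emit ID 'a' (now at pos=4)
pos=4: enter COMMENT mode (saw '/*')
exit COMMENT mode (now at pos=14)
DONE. 3 tokens: [STAR, NUM, ID]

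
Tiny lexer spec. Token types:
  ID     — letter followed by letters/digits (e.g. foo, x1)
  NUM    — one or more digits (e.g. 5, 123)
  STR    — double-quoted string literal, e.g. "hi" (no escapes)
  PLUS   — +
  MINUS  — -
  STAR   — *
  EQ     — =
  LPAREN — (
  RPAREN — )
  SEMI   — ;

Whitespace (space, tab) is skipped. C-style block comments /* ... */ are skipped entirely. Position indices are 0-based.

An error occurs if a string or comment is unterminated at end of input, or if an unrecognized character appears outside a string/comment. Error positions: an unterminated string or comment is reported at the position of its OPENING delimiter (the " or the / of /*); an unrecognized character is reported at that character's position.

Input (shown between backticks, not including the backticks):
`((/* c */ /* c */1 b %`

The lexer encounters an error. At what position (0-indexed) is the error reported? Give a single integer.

Answer: 21

Derivation:
pos=0: emit LPAREN '('
pos=1: emit LPAREN '('
pos=2: enter COMMENT mode (saw '/*')
exit COMMENT mode (now at pos=9)
pos=10: enter COMMENT mode (saw '/*')
exit COMMENT mode (now at pos=17)
pos=17: emit NUM '1' (now at pos=18)
pos=19: emit ID 'b' (now at pos=20)
pos=21: ERROR — unrecognized char '%'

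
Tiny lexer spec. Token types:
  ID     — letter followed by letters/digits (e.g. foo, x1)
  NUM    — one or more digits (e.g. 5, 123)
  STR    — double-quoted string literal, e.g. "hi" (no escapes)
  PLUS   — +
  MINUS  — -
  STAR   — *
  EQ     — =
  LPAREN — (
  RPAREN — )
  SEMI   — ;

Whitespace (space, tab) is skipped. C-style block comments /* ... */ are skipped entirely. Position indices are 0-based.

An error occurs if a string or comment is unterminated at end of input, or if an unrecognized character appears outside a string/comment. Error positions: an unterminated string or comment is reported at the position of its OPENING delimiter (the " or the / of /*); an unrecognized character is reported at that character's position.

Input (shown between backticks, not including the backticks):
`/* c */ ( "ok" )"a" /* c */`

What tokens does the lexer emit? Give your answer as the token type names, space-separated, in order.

Answer: LPAREN STR RPAREN STR

Derivation:
pos=0: enter COMMENT mode (saw '/*')
exit COMMENT mode (now at pos=7)
pos=8: emit LPAREN '('
pos=10: enter STRING mode
pos=10: emit STR "ok" (now at pos=14)
pos=15: emit RPAREN ')'
pos=16: enter STRING mode
pos=16: emit STR "a" (now at pos=19)
pos=20: enter COMMENT mode (saw '/*')
exit COMMENT mode (now at pos=27)
DONE. 4 tokens: [LPAREN, STR, RPAREN, STR]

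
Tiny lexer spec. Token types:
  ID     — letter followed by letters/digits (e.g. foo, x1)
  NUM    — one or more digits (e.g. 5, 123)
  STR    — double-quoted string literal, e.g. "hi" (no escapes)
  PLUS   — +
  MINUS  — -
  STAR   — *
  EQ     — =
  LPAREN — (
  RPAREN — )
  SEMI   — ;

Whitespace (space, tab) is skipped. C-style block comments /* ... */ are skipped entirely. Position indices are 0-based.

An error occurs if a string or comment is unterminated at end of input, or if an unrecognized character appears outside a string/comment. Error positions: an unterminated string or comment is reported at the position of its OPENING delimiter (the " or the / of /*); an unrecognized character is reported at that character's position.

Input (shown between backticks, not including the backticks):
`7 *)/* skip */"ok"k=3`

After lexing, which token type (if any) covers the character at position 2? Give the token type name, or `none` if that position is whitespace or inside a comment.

Answer: STAR

Derivation:
pos=0: emit NUM '7' (now at pos=1)
pos=2: emit STAR '*'
pos=3: emit RPAREN ')'
pos=4: enter COMMENT mode (saw '/*')
exit COMMENT mode (now at pos=14)
pos=14: enter STRING mode
pos=14: emit STR "ok" (now at pos=18)
pos=18: emit ID 'k' (now at pos=19)
pos=19: emit EQ '='
pos=20: emit NUM '3' (now at pos=21)
DONE. 7 tokens: [NUM, STAR, RPAREN, STR, ID, EQ, NUM]
Position 2: char is '*' -> STAR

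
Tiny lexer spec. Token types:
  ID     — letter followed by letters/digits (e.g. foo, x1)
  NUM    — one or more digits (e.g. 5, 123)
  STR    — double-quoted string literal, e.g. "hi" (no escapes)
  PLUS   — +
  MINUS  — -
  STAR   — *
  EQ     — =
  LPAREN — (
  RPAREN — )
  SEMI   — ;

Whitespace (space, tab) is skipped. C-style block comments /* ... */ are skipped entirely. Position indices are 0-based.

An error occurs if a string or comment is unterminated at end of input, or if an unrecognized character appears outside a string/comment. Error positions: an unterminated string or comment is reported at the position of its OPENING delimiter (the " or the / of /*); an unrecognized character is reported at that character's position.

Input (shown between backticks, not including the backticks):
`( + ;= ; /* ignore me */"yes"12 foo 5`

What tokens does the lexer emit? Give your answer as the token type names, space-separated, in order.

Answer: LPAREN PLUS SEMI EQ SEMI STR NUM ID NUM

Derivation:
pos=0: emit LPAREN '('
pos=2: emit PLUS '+'
pos=4: emit SEMI ';'
pos=5: emit EQ '='
pos=7: emit SEMI ';'
pos=9: enter COMMENT mode (saw '/*')
exit COMMENT mode (now at pos=24)
pos=24: enter STRING mode
pos=24: emit STR "yes" (now at pos=29)
pos=29: emit NUM '12' (now at pos=31)
pos=32: emit ID 'foo' (now at pos=35)
pos=36: emit NUM '5' (now at pos=37)
DONE. 9 tokens: [LPAREN, PLUS, SEMI, EQ, SEMI, STR, NUM, ID, NUM]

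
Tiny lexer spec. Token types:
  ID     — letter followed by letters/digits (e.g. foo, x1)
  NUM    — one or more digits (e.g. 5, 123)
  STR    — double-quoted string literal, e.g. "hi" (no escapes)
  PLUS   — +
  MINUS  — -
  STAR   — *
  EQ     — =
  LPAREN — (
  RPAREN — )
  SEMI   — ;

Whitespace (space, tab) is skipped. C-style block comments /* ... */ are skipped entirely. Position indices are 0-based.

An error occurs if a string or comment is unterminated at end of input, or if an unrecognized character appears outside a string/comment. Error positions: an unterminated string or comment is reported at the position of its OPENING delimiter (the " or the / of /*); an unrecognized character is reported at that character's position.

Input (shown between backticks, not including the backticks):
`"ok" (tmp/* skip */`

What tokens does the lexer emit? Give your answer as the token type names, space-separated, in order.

Answer: STR LPAREN ID

Derivation:
pos=0: enter STRING mode
pos=0: emit STR "ok" (now at pos=4)
pos=5: emit LPAREN '('
pos=6: emit ID 'tmp' (now at pos=9)
pos=9: enter COMMENT mode (saw '/*')
exit COMMENT mode (now at pos=19)
DONE. 3 tokens: [STR, LPAREN, ID]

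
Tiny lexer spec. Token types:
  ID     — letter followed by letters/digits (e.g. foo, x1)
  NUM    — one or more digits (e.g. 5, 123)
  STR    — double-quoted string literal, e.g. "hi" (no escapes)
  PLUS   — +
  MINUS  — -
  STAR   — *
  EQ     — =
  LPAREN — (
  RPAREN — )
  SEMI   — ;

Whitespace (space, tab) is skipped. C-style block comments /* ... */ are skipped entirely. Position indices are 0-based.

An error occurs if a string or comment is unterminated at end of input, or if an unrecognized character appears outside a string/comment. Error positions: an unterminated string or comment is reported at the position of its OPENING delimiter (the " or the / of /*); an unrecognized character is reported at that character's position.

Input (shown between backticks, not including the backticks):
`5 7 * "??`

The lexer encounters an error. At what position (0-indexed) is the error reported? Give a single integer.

Answer: 6

Derivation:
pos=0: emit NUM '5' (now at pos=1)
pos=2: emit NUM '7' (now at pos=3)
pos=4: emit STAR '*'
pos=6: enter STRING mode
pos=6: ERROR — unterminated string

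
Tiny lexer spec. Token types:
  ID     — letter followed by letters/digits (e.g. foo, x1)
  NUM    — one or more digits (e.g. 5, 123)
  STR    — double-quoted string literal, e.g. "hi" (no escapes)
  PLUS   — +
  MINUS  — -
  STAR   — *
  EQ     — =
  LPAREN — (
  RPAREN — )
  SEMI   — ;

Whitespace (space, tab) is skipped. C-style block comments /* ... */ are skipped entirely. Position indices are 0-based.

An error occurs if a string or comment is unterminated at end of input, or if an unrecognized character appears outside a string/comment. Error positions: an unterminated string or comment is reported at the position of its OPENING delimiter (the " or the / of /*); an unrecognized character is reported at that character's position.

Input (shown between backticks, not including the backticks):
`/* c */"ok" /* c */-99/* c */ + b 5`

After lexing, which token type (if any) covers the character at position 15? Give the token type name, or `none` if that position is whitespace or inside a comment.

pos=0: enter COMMENT mode (saw '/*')
exit COMMENT mode (now at pos=7)
pos=7: enter STRING mode
pos=7: emit STR "ok" (now at pos=11)
pos=12: enter COMMENT mode (saw '/*')
exit COMMENT mode (now at pos=19)
pos=19: emit MINUS '-'
pos=20: emit NUM '99' (now at pos=22)
pos=22: enter COMMENT mode (saw '/*')
exit COMMENT mode (now at pos=29)
pos=30: emit PLUS '+'
pos=32: emit ID 'b' (now at pos=33)
pos=34: emit NUM '5' (now at pos=35)
DONE. 6 tokens: [STR, MINUS, NUM, PLUS, ID, NUM]
Position 15: char is 'c' -> none

Answer: none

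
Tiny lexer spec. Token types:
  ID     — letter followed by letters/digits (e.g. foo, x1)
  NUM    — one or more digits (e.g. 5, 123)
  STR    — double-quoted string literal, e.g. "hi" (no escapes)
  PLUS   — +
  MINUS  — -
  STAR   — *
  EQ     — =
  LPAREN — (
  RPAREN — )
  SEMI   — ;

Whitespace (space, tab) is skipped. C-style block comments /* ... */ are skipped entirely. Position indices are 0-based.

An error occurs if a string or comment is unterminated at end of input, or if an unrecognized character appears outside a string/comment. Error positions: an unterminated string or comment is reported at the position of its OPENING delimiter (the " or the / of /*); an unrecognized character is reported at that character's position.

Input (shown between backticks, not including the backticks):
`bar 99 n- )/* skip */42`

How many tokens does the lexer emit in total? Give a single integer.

Answer: 6

Derivation:
pos=0: emit ID 'bar' (now at pos=3)
pos=4: emit NUM '99' (now at pos=6)
pos=7: emit ID 'n' (now at pos=8)
pos=8: emit MINUS '-'
pos=10: emit RPAREN ')'
pos=11: enter COMMENT mode (saw '/*')
exit COMMENT mode (now at pos=21)
pos=21: emit NUM '42' (now at pos=23)
DONE. 6 tokens: [ID, NUM, ID, MINUS, RPAREN, NUM]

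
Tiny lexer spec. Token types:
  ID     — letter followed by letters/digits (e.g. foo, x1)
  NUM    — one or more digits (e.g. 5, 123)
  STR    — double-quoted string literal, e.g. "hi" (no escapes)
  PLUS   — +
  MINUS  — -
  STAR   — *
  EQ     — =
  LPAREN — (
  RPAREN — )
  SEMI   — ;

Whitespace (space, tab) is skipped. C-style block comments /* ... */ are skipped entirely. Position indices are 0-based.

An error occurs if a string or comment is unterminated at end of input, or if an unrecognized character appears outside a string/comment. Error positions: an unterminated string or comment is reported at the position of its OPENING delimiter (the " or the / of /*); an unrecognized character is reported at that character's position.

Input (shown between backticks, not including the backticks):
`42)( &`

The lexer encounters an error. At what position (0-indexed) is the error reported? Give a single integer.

pos=0: emit NUM '42' (now at pos=2)
pos=2: emit RPAREN ')'
pos=3: emit LPAREN '('
pos=5: ERROR — unrecognized char '&'

Answer: 5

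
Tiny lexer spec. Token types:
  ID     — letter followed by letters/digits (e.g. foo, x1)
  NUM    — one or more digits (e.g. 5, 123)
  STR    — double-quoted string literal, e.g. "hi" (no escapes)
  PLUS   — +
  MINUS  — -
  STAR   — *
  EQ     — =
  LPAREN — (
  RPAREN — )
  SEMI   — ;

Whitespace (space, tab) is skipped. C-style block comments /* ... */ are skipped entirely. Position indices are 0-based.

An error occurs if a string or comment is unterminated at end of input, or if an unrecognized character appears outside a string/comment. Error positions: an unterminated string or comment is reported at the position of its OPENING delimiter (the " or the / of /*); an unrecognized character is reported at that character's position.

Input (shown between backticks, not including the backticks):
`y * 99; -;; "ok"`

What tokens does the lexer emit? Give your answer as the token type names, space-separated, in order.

Answer: ID STAR NUM SEMI MINUS SEMI SEMI STR

Derivation:
pos=0: emit ID 'y' (now at pos=1)
pos=2: emit STAR '*'
pos=4: emit NUM '99' (now at pos=6)
pos=6: emit SEMI ';'
pos=8: emit MINUS '-'
pos=9: emit SEMI ';'
pos=10: emit SEMI ';'
pos=12: enter STRING mode
pos=12: emit STR "ok" (now at pos=16)
DONE. 8 tokens: [ID, STAR, NUM, SEMI, MINUS, SEMI, SEMI, STR]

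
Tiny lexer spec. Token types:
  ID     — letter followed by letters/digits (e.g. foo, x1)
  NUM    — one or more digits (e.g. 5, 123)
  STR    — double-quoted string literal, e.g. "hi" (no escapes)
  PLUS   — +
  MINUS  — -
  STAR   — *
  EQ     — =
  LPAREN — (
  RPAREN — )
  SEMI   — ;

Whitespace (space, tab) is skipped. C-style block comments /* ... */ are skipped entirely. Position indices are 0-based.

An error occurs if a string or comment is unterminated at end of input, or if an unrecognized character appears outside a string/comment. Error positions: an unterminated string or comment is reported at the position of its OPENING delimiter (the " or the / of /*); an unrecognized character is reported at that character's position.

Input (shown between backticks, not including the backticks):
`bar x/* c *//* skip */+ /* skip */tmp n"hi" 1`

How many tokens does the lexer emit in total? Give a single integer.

pos=0: emit ID 'bar' (now at pos=3)
pos=4: emit ID 'x' (now at pos=5)
pos=5: enter COMMENT mode (saw '/*')
exit COMMENT mode (now at pos=12)
pos=12: enter COMMENT mode (saw '/*')
exit COMMENT mode (now at pos=22)
pos=22: emit PLUS '+'
pos=24: enter COMMENT mode (saw '/*')
exit COMMENT mode (now at pos=34)
pos=34: emit ID 'tmp' (now at pos=37)
pos=38: emit ID 'n' (now at pos=39)
pos=39: enter STRING mode
pos=39: emit STR "hi" (now at pos=43)
pos=44: emit NUM '1' (now at pos=45)
DONE. 7 tokens: [ID, ID, PLUS, ID, ID, STR, NUM]

Answer: 7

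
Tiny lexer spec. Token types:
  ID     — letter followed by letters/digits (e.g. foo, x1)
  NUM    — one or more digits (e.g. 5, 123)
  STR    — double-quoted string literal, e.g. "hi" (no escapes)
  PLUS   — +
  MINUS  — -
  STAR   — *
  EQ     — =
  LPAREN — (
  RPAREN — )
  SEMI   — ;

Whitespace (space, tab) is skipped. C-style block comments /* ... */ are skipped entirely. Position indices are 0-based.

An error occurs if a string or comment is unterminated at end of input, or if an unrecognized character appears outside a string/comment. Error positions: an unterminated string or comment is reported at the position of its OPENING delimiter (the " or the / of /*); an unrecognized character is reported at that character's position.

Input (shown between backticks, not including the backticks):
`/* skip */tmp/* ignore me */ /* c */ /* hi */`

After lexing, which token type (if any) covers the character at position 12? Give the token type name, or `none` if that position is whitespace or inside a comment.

pos=0: enter COMMENT mode (saw '/*')
exit COMMENT mode (now at pos=10)
pos=10: emit ID 'tmp' (now at pos=13)
pos=13: enter COMMENT mode (saw '/*')
exit COMMENT mode (now at pos=28)
pos=29: enter COMMENT mode (saw '/*')
exit COMMENT mode (now at pos=36)
pos=37: enter COMMENT mode (saw '/*')
exit COMMENT mode (now at pos=45)
DONE. 1 tokens: [ID]
Position 12: char is 'p' -> ID

Answer: ID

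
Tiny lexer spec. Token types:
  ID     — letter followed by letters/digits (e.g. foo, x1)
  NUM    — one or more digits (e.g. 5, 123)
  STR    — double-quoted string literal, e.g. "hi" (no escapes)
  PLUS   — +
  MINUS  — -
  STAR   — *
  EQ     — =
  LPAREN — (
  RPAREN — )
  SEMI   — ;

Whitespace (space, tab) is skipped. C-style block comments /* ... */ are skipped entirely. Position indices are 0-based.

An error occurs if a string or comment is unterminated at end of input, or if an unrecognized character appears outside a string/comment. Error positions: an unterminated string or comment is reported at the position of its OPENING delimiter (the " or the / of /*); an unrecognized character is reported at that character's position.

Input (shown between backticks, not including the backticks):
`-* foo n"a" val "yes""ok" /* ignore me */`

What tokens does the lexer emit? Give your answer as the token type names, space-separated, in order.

pos=0: emit MINUS '-'
pos=1: emit STAR '*'
pos=3: emit ID 'foo' (now at pos=6)
pos=7: emit ID 'n' (now at pos=8)
pos=8: enter STRING mode
pos=8: emit STR "a" (now at pos=11)
pos=12: emit ID 'val' (now at pos=15)
pos=16: enter STRING mode
pos=16: emit STR "yes" (now at pos=21)
pos=21: enter STRING mode
pos=21: emit STR "ok" (now at pos=25)
pos=26: enter COMMENT mode (saw '/*')
exit COMMENT mode (now at pos=41)
DONE. 8 tokens: [MINUS, STAR, ID, ID, STR, ID, STR, STR]

Answer: MINUS STAR ID ID STR ID STR STR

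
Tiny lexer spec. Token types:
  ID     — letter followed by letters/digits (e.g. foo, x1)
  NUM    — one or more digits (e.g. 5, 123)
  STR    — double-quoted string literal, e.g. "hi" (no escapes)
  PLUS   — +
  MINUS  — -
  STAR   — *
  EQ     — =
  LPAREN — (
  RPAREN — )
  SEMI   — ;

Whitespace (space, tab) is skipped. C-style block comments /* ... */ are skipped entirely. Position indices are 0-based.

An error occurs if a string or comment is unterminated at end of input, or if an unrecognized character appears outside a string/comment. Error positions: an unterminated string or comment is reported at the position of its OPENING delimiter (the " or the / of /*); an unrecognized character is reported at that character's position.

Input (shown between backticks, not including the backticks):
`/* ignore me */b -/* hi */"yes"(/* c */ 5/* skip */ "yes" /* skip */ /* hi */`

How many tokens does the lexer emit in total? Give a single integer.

Answer: 6

Derivation:
pos=0: enter COMMENT mode (saw '/*')
exit COMMENT mode (now at pos=15)
pos=15: emit ID 'b' (now at pos=16)
pos=17: emit MINUS '-'
pos=18: enter COMMENT mode (saw '/*')
exit COMMENT mode (now at pos=26)
pos=26: enter STRING mode
pos=26: emit STR "yes" (now at pos=31)
pos=31: emit LPAREN '('
pos=32: enter COMMENT mode (saw '/*')
exit COMMENT mode (now at pos=39)
pos=40: emit NUM '5' (now at pos=41)
pos=41: enter COMMENT mode (saw '/*')
exit COMMENT mode (now at pos=51)
pos=52: enter STRING mode
pos=52: emit STR "yes" (now at pos=57)
pos=58: enter COMMENT mode (saw '/*')
exit COMMENT mode (now at pos=68)
pos=69: enter COMMENT mode (saw '/*')
exit COMMENT mode (now at pos=77)
DONE. 6 tokens: [ID, MINUS, STR, LPAREN, NUM, STR]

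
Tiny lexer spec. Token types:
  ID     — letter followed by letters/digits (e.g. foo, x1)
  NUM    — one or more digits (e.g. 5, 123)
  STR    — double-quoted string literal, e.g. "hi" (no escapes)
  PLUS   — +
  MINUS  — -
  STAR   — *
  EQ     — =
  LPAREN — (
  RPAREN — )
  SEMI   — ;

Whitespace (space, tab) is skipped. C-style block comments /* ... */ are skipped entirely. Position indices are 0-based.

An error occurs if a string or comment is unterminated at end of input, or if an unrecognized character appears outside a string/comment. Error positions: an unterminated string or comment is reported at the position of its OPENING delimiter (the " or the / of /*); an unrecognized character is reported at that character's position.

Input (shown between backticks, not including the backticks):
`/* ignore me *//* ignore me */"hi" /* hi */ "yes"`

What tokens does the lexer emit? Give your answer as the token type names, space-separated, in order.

Answer: STR STR

Derivation:
pos=0: enter COMMENT mode (saw '/*')
exit COMMENT mode (now at pos=15)
pos=15: enter COMMENT mode (saw '/*')
exit COMMENT mode (now at pos=30)
pos=30: enter STRING mode
pos=30: emit STR "hi" (now at pos=34)
pos=35: enter COMMENT mode (saw '/*')
exit COMMENT mode (now at pos=43)
pos=44: enter STRING mode
pos=44: emit STR "yes" (now at pos=49)
DONE. 2 tokens: [STR, STR]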